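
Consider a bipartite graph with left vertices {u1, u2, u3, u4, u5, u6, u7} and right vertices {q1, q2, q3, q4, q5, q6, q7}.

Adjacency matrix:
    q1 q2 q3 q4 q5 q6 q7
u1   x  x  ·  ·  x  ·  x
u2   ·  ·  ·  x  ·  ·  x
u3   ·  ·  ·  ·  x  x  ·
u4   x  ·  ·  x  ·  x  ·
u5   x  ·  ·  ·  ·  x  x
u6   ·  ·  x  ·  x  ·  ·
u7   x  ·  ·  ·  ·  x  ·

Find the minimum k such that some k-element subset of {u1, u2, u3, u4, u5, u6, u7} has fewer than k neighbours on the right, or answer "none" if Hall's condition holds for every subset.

A matching saturating every left vertex exists, for instance u1→q2, u2→q4, u3→q5, u4→q1, u5→q7, u6→q3, u7→q6.
By Hall's marriage theorem, this means |N(S)| ≥ |S| for every subset S, so no violating subset exists.

none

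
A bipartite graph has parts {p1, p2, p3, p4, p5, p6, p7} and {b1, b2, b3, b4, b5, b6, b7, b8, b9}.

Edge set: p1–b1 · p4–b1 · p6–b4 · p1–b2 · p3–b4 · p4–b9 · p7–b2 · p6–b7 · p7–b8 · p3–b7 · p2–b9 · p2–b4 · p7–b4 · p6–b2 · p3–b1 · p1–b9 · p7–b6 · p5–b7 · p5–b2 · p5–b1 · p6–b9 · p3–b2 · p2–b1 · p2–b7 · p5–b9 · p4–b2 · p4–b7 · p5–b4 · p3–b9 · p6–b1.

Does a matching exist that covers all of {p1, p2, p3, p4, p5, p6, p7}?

No

The set {p1, p2, p3, p4, p5, p6} has only 5 neighbours ({b1, b2, b4, b7, b9}), so by Hall's theorem at most 6 of the 7 left vertices can be matched.
Hence no matching covers every left vertex.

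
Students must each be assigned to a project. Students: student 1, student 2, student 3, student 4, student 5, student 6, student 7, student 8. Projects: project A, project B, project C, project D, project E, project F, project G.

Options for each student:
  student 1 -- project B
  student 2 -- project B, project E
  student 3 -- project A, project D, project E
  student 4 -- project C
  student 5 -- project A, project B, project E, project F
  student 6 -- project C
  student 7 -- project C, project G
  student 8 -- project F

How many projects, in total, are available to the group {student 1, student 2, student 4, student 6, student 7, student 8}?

The union of neighbours of {student 1, student 2, student 4, student 6, student 7, student 8} is {project B, project C, project E, project F, project G}, which has 5 elements.
Since |N(S)| = 5 < |S| = 6, Hall's condition fails for this subset.

5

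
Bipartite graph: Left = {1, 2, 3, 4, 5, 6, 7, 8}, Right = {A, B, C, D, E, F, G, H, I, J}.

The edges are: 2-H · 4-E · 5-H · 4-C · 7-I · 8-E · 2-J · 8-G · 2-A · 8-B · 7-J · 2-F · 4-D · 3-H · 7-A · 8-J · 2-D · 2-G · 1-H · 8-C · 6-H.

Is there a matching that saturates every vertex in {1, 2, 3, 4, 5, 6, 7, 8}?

The set {1, 3, 5, 6} has only 1 neighbour ({H}), so by Hall's theorem at most 5 of the 8 left vertices can be matched.
Hence no matching covers every left vertex.

No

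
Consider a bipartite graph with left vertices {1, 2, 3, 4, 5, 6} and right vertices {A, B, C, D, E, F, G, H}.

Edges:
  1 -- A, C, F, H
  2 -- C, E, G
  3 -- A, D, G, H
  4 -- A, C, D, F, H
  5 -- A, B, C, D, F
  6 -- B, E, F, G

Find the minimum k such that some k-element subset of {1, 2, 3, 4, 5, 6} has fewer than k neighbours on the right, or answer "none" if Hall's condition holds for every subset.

A matching saturating every left vertex exists, for instance 1→F, 2→E, 3→G, 4→H, 5→A, 6→B.
By Hall's marriage theorem, this means |N(S)| ≥ |S| for every subset S, so no violating subset exists.

none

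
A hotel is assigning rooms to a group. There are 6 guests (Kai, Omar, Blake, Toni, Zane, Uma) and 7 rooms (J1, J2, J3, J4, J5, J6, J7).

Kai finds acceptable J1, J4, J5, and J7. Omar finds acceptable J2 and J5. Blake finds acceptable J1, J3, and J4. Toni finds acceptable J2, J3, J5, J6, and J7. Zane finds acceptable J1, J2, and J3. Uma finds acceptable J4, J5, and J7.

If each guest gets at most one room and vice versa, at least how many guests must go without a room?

0

One maximum matching: Kai→J5, Omar→J2, Blake→J1, Toni→J6, Zane→J3, Uma→J7.
All 6 guests are matched, so no larger matching exists.
That matches 6 of the 6, leaving 0 unmatched; no matching can do better.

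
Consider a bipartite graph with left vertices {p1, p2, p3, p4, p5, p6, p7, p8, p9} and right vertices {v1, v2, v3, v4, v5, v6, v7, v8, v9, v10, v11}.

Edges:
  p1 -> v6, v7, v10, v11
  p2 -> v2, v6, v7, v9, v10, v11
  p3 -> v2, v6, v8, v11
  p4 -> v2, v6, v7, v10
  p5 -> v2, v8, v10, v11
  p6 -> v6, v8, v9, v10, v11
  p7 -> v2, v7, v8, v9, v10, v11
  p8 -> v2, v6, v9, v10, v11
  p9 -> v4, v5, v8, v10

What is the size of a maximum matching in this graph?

8

A valid assignment of size 8: p1→v6, p2→v9, p3→v8, p4→v7, p5→v2, p6→v11, p7→v10, p9→v4.
The set {p1, p2, p3, p4, p5, p6, p7, p8} has only 7 neighbours ({v10, v11, v2, v6, v7, v8, v9}), so by Hall's theorem at most 8 of the 9 left vertices can be matched.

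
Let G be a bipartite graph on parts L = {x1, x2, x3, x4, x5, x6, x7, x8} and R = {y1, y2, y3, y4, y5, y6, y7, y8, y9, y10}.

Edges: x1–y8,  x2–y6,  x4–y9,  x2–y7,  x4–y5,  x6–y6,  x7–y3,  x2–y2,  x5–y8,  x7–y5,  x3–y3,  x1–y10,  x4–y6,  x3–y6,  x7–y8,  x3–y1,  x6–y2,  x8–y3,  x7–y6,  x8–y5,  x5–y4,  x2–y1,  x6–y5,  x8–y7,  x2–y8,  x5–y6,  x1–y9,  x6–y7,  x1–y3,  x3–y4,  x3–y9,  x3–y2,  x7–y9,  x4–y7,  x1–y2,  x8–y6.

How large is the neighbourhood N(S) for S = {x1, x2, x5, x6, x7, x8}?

10

The union of neighbours of {x1, x2, x5, x6, x7, x8} is {y1, y2, y3, y4, y5, y6, y7, y8, y9, y10}, which has 10 elements.
Since |N(S)| = 10 ≥ |S| = 6, Hall's condition holds for this subset.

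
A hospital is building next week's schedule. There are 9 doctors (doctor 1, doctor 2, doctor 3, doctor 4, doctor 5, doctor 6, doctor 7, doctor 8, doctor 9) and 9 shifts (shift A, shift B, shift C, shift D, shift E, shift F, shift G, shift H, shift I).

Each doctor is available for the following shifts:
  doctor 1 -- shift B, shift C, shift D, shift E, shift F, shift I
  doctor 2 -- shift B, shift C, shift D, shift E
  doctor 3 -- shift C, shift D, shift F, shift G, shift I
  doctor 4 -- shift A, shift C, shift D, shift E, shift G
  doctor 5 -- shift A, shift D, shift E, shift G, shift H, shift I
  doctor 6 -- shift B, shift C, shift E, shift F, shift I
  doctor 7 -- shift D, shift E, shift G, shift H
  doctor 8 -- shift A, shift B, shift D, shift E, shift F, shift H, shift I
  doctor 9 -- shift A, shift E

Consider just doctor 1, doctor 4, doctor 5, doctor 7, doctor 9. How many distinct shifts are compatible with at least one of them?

9

The union of neighbours of {doctor 1, doctor 4, doctor 5, doctor 7, doctor 9} is {shift A, shift B, shift C, shift D, shift E, shift F, shift G, shift H, shift I}, which has 9 elements.
Since |N(S)| = 9 ≥ |S| = 5, Hall's condition holds for this subset.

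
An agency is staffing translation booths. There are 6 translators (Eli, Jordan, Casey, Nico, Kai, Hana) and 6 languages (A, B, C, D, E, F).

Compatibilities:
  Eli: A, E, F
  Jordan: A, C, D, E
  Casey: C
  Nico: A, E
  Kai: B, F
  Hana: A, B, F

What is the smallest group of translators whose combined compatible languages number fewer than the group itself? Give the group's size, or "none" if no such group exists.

A matching saturating every translator exists, for instance Eli→E, Jordan→D, Casey→C, Nico→A, Kai→F, Hana→B.
By Hall's marriage theorem, this means |N(S)| ≥ |S| for every subset S, so no violating subset exists.

none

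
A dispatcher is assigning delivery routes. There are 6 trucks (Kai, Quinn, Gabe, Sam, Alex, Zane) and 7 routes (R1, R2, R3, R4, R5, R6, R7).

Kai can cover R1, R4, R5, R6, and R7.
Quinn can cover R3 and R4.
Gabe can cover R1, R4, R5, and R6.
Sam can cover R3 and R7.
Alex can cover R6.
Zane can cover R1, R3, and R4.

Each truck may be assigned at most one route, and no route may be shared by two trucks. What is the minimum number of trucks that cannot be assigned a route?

For example, pair Kai-R1, Quinn-R3, Gabe-R5, Sam-R7, Alex-R6, Zane-R4.
This saturates every truck, so 6 is the maximum.
That matches 6 of the 6, leaving 0 unmatched; no matching can do better.

0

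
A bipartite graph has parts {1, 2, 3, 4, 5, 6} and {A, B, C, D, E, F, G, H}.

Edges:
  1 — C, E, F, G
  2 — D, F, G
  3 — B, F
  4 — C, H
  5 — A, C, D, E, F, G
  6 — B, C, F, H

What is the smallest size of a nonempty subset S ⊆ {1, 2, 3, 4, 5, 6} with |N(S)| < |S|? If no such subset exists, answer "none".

A matching saturating every left vertex exists, for instance 1→E, 2→D, 3→F, 4→C, 5→G, 6→B.
By Hall's marriage theorem, this means |N(S)| ≥ |S| for every subset S, so no violating subset exists.

none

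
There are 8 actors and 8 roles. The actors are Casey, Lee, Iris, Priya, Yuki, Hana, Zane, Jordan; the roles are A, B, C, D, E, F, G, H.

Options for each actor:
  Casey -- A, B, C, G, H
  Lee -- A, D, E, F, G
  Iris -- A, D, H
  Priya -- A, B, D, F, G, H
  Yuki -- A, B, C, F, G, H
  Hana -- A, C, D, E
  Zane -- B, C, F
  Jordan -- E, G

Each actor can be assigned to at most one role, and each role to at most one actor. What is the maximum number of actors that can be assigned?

8

A valid assignment of size 8: Casey→G, Lee→A, Iris→D, Priya→F, Yuki→H, Hana→C, Zane→B, Jordan→E.
All 8 actors are matched, so no larger matching exists.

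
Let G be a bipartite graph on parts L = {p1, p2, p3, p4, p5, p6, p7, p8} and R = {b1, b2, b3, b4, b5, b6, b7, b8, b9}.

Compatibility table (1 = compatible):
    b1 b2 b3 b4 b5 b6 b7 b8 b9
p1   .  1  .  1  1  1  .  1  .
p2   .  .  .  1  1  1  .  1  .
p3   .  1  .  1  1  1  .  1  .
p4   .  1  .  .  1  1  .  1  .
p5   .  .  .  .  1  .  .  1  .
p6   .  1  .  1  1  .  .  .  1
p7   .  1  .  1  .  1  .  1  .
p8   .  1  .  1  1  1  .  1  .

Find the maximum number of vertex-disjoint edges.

A valid assignment of size 6: p1–b2, p2–b6, p3–b4, p4–b8, p5–b5, p6–b9.
The set {p1, p2, p3, p4, p5, p7, p8} has only 5 neighbours ({b2, b4, b5, b6, b8}), so by Hall's theorem at most 6 of the 8 left vertices can be matched.

6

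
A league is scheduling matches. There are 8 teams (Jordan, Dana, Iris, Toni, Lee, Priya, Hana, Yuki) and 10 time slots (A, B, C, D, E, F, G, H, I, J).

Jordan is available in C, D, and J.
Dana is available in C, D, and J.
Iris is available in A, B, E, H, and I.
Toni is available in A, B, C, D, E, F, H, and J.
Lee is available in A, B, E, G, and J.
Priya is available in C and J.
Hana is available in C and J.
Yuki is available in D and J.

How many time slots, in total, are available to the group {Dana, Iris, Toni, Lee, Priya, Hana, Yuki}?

The union of neighbours of {Dana, Iris, Toni, Lee, Priya, Hana, Yuki} is {A, B, C, D, E, F, G, H, I, J}, which has 10 elements.
Since |N(S)| = 10 ≥ |S| = 7, Hall's condition holds for this subset.

10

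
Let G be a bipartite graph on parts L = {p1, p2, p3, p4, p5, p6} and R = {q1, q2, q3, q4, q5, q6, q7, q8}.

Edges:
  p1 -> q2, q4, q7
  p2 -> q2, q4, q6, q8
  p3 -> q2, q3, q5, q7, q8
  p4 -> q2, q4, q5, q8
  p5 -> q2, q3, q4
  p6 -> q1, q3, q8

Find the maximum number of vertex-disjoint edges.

6

For example, pair p1-q2, p2-q6, p3-q7, p4-q5, p5-q4, p6-q8.
This saturates every left vertex, so 6 is the maximum.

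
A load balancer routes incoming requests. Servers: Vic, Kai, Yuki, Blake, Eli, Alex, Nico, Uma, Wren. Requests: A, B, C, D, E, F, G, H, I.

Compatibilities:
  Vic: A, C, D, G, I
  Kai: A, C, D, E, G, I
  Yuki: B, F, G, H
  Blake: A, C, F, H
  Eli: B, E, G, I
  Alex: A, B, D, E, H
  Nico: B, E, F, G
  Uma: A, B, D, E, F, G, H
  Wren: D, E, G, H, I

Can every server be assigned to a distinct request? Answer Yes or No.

Yes

One maximum matching: Vic–I, Kai–E, Yuki–H, Blake–C, Eli–B, Alex–D, Nico–F, Uma–A, Wren–G.
Every server is matched, so this is a perfect matching.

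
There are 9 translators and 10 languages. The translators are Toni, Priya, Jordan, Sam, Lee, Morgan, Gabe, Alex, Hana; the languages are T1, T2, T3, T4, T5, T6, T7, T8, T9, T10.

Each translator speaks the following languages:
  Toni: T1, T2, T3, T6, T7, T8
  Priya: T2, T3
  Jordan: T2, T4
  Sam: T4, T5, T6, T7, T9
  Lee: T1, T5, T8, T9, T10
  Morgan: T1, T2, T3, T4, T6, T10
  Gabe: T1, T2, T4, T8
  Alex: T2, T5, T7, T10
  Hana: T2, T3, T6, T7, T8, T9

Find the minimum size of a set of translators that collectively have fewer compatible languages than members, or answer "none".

none

A matching saturating every translator exists, for instance Toni→T3, Priya→T2, Jordan→T4, Sam→T6, Lee→T5, Morgan→T1, Gabe→T8, Alex→T10, Hana→T7.
By Hall's marriage theorem, this means |N(S)| ≥ |S| for every subset S, so no violating subset exists.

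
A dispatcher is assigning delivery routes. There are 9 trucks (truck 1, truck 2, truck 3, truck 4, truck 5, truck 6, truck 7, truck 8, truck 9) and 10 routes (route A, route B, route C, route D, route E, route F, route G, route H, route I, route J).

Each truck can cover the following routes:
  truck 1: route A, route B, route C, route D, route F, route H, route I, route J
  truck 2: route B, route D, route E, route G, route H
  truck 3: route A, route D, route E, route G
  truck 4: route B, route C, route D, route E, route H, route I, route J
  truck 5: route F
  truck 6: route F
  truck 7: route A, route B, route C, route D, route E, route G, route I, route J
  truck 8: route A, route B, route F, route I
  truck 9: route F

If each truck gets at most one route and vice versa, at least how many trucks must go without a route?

2

One maximum matching: truck 1-route D, truck 2-route H, truck 3-route G, truck 4-route J, truck 5-route F, truck 7-route E, truck 8-route I.
The set {truck 5, truck 6, truck 9} has only 1 neighbour ({route F}), so by Hall's theorem at most 7 of the 9 trucks can be matched.
That matches 7 of the 9, leaving 2 unmatched; no matching can do better.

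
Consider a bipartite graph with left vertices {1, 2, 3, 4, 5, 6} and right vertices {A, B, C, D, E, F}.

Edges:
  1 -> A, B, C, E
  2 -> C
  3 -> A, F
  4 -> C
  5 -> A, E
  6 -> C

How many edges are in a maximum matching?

4

One maximum matching: 1-B, 2-C, 3-F, 5-E.
The set {2, 4, 6} has only 1 neighbour ({C}), so by Hall's theorem at most 4 of the 6 left vertices can be matched.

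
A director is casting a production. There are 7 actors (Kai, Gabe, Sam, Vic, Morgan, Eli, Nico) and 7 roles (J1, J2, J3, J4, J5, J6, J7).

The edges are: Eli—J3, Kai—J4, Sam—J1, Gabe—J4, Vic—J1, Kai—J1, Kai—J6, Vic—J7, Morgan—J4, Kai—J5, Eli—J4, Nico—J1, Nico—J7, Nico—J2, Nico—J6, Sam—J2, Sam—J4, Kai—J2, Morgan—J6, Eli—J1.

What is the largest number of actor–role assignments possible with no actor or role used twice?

A valid assignment of size 7: Kai→J5, Gabe→J4, Sam→J2, Vic→J1, Morgan→J6, Eli→J3, Nico→J7.
All 7 actors are matched, so no larger matching exists.

7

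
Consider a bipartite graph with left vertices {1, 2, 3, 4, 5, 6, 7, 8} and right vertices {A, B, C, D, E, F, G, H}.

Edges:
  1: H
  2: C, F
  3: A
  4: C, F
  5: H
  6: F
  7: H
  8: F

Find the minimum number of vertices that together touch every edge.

4

{3, C, F, H} is a vertex cover of size 4: every edge has an endpoint in this set.
No smaller cover exists because 1–H, 2–C, 3–A, 4–F is a matching of size 4, and a cover must include an endpoint of each of these disjoint edges (König's theorem).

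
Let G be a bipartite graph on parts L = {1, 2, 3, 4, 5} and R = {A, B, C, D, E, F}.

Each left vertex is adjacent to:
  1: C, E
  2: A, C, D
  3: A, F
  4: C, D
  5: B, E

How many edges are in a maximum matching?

A valid assignment of size 5: 1→E, 2→D, 3→F, 4→C, 5→B.
This saturates every left vertex, so 5 is the maximum.

5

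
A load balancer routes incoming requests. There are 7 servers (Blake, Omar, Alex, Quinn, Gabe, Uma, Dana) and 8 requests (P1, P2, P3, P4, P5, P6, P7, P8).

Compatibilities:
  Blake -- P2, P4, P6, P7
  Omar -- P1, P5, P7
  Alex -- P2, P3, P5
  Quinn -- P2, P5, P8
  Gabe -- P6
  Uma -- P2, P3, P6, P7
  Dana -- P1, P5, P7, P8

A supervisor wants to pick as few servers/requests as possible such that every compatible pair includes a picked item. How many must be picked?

The 7 edges Blake–P4, Omar–P5, Alex–P3, Quinn–P8, Gabe–P6, Uma–P7, Dana–P1 form a matching, so any vertex cover needs at least 7 vertices (one per matched edge).
Conversely {Blake, Omar, Alex, Quinn, Gabe, Uma, Dana} meets every edge and has exactly 7 vertices, so 7 is optimal.

7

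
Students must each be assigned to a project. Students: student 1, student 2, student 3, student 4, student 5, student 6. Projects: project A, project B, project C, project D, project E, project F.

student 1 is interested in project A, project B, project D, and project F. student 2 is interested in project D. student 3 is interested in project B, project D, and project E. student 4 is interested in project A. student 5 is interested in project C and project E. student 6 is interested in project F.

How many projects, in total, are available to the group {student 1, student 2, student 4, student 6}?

4

The union of neighbours of {student 1, student 2, student 4, student 6} is {project A, project B, project D, project F}, which has 4 elements.
Since |N(S)| = 4 ≥ |S| = 4, Hall's condition holds for this subset.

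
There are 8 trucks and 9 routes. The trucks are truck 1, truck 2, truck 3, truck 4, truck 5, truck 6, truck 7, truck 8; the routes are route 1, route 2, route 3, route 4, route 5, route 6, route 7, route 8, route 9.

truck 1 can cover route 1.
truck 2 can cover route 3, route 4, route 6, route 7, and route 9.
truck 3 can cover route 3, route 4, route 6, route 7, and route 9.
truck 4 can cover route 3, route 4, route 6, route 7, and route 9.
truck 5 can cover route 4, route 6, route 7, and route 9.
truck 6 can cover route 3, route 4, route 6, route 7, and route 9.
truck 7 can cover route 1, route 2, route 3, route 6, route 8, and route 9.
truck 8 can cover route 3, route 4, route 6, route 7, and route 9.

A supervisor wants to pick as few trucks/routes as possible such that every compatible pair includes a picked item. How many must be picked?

7

A maximum matching has 7 edges (e.g. truck 1–route 1, truck 2–route 7, truck 3–route 9, truck 4–route 3, truck 5–route 6, truck 6–route 4, truck 7–route 2).
By König's theorem the minimum vertex cover has the same size. One such cover is {truck 1, truck 7, route 3, route 4, route 6, route 7, route 9}.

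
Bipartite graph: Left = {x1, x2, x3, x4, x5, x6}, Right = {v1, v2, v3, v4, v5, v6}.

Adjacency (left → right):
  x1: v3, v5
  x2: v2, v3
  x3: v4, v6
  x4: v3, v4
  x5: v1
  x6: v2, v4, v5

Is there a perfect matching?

Yes

One maximum matching: x1→v5, x2→v3, x3→v6, x4→v4, x5→v1, x6→v2.
All 6 left vertices are covered.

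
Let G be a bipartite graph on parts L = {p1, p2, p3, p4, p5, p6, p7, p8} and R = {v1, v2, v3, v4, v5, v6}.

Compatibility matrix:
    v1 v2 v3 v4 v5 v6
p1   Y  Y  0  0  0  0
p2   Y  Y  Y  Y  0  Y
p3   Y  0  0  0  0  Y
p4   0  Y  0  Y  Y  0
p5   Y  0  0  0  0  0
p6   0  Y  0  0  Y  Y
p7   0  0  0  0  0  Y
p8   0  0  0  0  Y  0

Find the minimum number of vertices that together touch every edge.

The 6 edges p1–v2, p2–v3, p3–v6, p4–v4, p5–v1, p6–v5 form a matching, so any vertex cover needs at least 6 vertices (one per matched edge).
Conversely {p2, p4, v1, v2, v5, v6} meets every edge and has exactly 6 vertices, so 6 is optimal.

6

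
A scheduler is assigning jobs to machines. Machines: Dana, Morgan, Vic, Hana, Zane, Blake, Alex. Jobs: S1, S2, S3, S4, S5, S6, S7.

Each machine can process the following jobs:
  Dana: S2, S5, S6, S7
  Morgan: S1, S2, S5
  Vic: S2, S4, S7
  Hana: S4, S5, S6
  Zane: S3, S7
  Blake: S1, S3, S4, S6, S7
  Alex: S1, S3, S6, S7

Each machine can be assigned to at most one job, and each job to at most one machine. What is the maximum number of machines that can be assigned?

For example, pair Dana–S7, Morgan–S5, Vic–S2, Hana–S4, Zane–S3, Blake–S1, Alex–S6.
This saturates every machine, so 7 is the maximum.

7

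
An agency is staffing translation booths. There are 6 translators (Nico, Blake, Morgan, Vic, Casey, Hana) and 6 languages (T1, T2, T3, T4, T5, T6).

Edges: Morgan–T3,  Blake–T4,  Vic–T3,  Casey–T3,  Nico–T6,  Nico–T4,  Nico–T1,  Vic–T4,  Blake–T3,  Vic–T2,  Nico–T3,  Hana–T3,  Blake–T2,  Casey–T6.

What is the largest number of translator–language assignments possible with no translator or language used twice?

One maximum matching: Nico→T1, Blake→T2, Morgan→T3, Vic→T4, Casey→T6.
The set {Morgan, Hana} has only 1 neighbour ({T3}), so by Hall's theorem at most 5 of the 6 translators can be matched.

5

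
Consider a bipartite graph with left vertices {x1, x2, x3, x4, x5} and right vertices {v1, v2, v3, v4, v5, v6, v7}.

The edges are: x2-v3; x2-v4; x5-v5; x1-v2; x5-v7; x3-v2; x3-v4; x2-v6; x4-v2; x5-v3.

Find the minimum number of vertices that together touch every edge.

{x2, x3, x5, v2} is a vertex cover of size 4: every edge has an endpoint in this set.
No smaller cover exists because x1–v2, x2–v6, x3–v4, x5–v7 is a matching of size 4, and a cover must include an endpoint of each of these disjoint edges (König's theorem).

4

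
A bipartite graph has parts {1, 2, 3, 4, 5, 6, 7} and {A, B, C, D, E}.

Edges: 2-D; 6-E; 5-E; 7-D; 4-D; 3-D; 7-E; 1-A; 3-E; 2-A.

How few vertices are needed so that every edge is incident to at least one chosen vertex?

3

A maximum matching has 3 edges (e.g. 1–A, 2–D, 3–E).
By König's theorem the minimum vertex cover has the same size. One such cover is {A, D, E}.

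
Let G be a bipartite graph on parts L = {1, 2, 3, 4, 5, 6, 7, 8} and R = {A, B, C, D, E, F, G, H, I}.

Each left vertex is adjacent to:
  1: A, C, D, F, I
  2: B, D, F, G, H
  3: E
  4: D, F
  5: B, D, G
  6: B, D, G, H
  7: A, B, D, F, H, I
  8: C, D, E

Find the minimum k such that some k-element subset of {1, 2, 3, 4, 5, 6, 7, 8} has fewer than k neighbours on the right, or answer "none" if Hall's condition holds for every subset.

none

A matching saturating every left vertex exists, for instance 1→F, 2→H, 3→E, 4→D, 5→G, 6→B, 7→A, 8→C.
By Hall's marriage theorem, this means |N(S)| ≥ |S| for every subset S, so no violating subset exists.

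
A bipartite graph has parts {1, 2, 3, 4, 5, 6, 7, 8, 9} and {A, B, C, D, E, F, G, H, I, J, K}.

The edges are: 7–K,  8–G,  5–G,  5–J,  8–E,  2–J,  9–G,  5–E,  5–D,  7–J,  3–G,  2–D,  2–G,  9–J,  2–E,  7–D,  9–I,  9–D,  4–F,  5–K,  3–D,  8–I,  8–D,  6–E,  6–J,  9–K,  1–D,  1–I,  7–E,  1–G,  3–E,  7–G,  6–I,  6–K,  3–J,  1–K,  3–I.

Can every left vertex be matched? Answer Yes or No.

The set {1, 2, 3, 5, 6, 7, 8, 9} has only 6 neighbours ({D, E, G, I, J, K}), so by Hall's theorem at most 7 of the 9 left vertices can be matched.
Hence no matching covers every left vertex.

No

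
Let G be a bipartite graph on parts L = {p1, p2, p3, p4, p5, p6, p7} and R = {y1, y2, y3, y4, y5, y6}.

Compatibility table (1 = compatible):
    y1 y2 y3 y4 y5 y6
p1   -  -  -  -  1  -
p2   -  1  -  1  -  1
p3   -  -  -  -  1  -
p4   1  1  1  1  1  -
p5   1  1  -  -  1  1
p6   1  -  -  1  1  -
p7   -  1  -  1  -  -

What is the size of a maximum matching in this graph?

A valid assignment of size 6: p1-y5, p2-y6, p4-y3, p5-y1, p6-y4, p7-y2.
The set {p1, p3} has only 1 neighbour ({y5}), so by Hall's theorem at most 6 of the 7 left vertices can be matched.

6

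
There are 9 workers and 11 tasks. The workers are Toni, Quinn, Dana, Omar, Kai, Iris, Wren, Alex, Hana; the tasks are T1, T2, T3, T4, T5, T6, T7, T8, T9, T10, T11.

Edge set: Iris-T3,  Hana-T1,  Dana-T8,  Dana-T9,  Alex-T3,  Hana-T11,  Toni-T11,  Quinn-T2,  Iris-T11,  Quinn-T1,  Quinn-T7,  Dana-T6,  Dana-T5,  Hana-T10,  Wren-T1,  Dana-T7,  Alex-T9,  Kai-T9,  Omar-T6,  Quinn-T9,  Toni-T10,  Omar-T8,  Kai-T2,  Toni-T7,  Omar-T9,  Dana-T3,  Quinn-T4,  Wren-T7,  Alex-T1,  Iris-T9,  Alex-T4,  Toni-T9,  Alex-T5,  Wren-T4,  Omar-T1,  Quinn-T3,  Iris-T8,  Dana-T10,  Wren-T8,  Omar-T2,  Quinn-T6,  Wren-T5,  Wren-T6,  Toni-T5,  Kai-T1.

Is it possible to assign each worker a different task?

Yes

A valid assignment of size 9: Toni-T11, Quinn-T4, Dana-T7, Omar-T8, Kai-T2, Iris-T9, Wren-T6, Alex-T5, Hana-T10.
All 9 workers are covered.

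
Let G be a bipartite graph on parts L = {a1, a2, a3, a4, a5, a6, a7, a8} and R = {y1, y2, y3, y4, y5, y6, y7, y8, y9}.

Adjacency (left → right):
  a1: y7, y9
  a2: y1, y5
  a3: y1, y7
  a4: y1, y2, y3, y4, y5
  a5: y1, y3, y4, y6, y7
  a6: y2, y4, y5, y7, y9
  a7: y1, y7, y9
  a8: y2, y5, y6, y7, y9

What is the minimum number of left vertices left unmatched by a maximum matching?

One maximum matching: a1-y9, a2-y5, a3-y7, a4-y4, a5-y3, a6-y2, a7-y1, a8-y6.
All 8 left vertices are matched, so no larger matching exists.
That matches 8 of the 8, leaving 0 unmatched; no matching can do better.

0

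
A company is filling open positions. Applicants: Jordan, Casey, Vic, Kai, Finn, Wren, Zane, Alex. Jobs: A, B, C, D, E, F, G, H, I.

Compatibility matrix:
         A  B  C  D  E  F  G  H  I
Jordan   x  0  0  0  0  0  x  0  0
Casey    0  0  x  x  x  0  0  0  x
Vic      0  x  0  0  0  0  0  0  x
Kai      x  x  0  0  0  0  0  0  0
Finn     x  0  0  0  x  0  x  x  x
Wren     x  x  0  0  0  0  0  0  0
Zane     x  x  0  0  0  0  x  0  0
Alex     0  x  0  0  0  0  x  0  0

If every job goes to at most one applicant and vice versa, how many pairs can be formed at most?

One maximum matching: Jordan-G, Casey-C, Vic-I, Kai-A, Finn-E, Wren-B.
The set {Jordan, Kai, Wren, Zane, Alex} has only 3 neighbours ({A, B, G}), so by Hall's theorem at most 6 of the 8 applicants can be matched.

6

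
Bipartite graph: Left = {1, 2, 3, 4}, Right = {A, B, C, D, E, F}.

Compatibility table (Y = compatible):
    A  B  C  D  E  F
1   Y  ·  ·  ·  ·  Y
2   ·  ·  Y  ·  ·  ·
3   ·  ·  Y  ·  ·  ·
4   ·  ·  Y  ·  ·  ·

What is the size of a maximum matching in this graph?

A valid assignment of size 2: 1-F, 2-C.
The set {2, 3, 4} has only 1 neighbour ({C}), so by Hall's theorem at most 2 of the 4 left vertices can be matched.

2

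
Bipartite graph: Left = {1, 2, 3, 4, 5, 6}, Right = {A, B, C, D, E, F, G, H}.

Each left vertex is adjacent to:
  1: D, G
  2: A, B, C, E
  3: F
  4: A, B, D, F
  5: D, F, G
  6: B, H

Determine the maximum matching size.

For example, pair 1-G, 2-E, 3-F, 4-A, 5-D, 6-B.
This saturates every left vertex, so 6 is the maximum.

6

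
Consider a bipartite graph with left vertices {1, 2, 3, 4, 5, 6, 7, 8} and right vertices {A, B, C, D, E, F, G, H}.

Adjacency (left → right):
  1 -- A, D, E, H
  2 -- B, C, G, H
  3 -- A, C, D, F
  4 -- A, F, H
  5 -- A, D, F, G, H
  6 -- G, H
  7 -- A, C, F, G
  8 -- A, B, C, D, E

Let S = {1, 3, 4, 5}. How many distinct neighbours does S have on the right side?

7

The union of neighbours of {1, 3, 4, 5} is {A, C, D, E, F, G, H}, which has 7 elements.
Since |N(S)| = 7 ≥ |S| = 4, Hall's condition holds for this subset.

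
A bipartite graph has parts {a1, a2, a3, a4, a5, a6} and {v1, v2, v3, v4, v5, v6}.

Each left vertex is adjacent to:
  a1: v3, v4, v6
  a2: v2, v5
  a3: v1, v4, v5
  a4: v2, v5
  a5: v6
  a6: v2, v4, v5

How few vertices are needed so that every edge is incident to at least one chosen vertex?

The 6 edges a1–v3, a2–v5, a3–v1, a4–v2, a5–v6, a6–v4 form a matching, so any vertex cover needs at least 6 vertices (one per matched edge).
Conversely {a1, a2, a3, a4, a5, a6} meets every edge and has exactly 6 vertices, so 6 is optimal.

6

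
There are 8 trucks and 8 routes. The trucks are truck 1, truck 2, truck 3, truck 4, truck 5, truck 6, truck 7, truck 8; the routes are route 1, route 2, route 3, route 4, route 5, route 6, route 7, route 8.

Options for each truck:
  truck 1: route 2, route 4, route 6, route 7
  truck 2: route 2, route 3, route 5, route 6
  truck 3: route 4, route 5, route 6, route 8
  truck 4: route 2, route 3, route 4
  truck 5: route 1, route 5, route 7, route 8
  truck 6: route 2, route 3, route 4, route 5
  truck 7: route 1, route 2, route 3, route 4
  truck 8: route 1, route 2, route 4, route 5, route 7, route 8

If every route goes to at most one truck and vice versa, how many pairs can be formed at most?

8

A valid assignment of size 8: truck 1→route 6, truck 2→route 5, truck 3→route 8, truck 4→route 3, truck 5→route 7, truck 6→route 2, truck 7→route 1, truck 8→route 4.
All 8 trucks are matched, so no larger matching exists.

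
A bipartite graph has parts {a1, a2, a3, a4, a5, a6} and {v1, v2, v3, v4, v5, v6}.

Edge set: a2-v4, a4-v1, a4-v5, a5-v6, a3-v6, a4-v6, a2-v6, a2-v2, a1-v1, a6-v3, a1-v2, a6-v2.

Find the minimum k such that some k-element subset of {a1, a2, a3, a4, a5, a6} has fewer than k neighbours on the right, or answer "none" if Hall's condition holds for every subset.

Take S = {a3, a5}. Its neighbourhood is {v6}, so |N(S)| = 1 < |S| = 2.
No single vertex violates Hall's condition since each has at least one neighbour, so 2 is the minimum.

2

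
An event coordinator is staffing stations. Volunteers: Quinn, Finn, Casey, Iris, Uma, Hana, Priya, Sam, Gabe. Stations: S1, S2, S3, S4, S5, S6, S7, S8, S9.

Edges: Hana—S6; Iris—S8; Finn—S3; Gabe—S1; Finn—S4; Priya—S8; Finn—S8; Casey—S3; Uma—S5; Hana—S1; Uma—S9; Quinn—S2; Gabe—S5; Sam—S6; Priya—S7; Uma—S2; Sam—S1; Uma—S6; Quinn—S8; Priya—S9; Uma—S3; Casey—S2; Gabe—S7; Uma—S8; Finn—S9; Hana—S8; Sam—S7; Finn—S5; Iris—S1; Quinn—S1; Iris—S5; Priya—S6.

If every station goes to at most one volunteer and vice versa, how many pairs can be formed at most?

9

One maximum matching: Quinn–S1, Finn–S4, Casey–S3, Iris–S5, Uma–S2, Hana–S8, Priya–S9, Sam–S6, Gabe–S7.
All 9 volunteers are matched, so no larger matching exists.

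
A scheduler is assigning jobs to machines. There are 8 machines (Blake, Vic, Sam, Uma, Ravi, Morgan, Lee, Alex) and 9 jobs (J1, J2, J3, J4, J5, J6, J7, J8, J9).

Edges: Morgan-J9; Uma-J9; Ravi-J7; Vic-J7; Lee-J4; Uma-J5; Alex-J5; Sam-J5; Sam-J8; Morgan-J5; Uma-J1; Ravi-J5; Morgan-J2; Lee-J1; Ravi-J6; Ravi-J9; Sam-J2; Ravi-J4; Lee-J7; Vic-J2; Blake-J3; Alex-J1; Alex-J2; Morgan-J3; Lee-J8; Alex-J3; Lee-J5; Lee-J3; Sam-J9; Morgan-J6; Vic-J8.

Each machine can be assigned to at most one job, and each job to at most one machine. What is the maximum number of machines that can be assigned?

For example, pair Blake-J3, Vic-J7, Sam-J8, Uma-J1, Ravi-J6, Morgan-J9, Lee-J4, Alex-J5.
All 8 machines are matched, so no larger matching exists.

8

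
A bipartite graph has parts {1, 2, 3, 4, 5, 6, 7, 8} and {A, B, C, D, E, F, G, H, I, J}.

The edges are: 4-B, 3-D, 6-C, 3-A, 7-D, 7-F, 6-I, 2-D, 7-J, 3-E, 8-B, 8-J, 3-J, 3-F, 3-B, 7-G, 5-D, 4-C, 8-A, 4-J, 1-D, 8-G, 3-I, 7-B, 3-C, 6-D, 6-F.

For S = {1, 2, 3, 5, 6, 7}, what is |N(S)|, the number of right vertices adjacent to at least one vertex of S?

The union of neighbours of {1, 2, 3, 5, 6, 7} is {A, B, C, D, E, F, G, I, J}, which has 9 elements.
Since |N(S)| = 9 ≥ |S| = 6, Hall's condition holds for this subset.

9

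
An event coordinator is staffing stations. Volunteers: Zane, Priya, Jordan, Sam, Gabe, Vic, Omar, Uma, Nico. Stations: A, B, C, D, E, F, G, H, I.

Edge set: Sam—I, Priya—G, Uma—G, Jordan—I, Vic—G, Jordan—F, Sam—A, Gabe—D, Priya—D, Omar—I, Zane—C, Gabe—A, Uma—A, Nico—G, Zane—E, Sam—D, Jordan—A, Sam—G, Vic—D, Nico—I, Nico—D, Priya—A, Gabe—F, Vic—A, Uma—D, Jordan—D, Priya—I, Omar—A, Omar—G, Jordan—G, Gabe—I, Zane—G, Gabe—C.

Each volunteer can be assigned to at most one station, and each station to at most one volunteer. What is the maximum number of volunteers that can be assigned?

One maximum matching: Zane–E, Priya–I, Jordan–F, Sam–D, Gabe–C, Vic–G, Omar–A.
The set {Priya, Sam, Vic, Omar, Uma, Nico} has only 4 neighbours ({A, D, G, I}), so by Hall's theorem at most 7 of the 9 volunteers can be matched.

7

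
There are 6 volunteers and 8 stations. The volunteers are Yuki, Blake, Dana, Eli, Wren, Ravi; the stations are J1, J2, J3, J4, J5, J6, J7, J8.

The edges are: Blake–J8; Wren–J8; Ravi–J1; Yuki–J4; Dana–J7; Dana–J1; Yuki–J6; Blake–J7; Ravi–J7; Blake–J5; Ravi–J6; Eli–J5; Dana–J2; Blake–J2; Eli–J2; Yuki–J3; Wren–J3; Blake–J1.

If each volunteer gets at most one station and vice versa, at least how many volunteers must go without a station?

0

One maximum matching: Yuki-J3, Blake-J2, Dana-J7, Eli-J5, Wren-J8, Ravi-J6.
This saturates every volunteer, so 6 is the maximum.
That matches 6 of the 6, leaving 0 unmatched; no matching can do better.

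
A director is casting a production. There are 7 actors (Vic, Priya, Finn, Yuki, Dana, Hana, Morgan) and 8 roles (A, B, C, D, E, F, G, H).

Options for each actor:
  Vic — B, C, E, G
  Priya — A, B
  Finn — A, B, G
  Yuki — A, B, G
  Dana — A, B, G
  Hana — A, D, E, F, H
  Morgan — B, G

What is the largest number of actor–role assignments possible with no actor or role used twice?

5

One maximum matching: Vic-C, Priya-A, Finn-G, Yuki-B, Hana-E.
The set {Priya, Finn, Yuki, Dana, Morgan} has only 3 neighbours ({A, B, G}), so by Hall's theorem at most 5 of the 7 actors can be matched.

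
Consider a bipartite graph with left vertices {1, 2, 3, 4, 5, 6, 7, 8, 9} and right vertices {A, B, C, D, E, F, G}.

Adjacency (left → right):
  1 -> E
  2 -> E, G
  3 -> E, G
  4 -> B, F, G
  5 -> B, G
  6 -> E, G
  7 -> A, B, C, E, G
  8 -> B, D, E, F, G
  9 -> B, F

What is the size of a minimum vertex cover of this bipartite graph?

6

A maximum matching has 6 edges (e.g. 1–E, 2–G, 4–F, 5–B, 7–A, 8–D).
By König's theorem the minimum vertex cover has the same size. One such cover is {7, 8, B, E, F, G}.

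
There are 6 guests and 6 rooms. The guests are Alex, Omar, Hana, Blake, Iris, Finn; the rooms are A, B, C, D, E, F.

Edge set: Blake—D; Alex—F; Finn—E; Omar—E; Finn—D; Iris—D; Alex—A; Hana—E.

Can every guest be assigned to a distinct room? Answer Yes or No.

No

The set {Omar, Hana, Blake, Iris, Finn} has only 2 neighbours ({D, E}), so by Hall's theorem at most 3 of the 6 guests can be matched.
Hence no matching covers every guest.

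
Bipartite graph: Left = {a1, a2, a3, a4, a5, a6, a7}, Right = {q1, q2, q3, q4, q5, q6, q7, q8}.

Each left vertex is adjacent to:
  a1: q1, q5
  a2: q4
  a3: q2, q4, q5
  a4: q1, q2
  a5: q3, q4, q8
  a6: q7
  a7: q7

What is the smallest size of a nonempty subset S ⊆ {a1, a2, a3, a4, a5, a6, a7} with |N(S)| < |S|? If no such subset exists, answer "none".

Take S = {a6, a7}. Its neighbourhood is {q7}, so |N(S)| = 1 < |S| = 2.
No single vertex violates Hall's condition since each has at least one neighbour, so 2 is the minimum.

2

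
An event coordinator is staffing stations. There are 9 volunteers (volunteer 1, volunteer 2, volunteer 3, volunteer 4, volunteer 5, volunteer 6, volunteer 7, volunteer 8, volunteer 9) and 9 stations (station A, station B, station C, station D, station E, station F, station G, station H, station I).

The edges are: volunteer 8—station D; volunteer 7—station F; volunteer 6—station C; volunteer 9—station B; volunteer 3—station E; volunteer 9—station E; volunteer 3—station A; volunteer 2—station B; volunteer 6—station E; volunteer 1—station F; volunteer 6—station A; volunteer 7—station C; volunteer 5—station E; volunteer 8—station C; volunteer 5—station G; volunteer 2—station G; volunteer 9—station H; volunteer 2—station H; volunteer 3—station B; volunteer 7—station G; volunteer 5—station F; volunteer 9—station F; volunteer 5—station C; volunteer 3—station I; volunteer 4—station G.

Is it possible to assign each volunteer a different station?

For example, pair volunteer 1→station F, volunteer 2→station H, volunteer 3→station I, volunteer 4→station G, volunteer 5→station E, volunteer 6→station A, volunteer 7→station C, volunteer 8→station D, volunteer 9→station B.
All 9 volunteers are covered.

Yes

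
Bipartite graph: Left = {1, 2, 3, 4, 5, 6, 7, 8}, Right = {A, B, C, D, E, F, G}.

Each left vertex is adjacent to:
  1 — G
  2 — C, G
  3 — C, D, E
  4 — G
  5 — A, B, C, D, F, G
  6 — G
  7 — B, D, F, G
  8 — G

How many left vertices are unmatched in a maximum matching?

3

For example, pair 1–G, 2–C, 3–E, 5–A, 7–B.
The set {1, 4, 6, 8} has only 1 neighbour ({G}), so by Hall's theorem at most 5 of the 8 left vertices can be matched.
That matches 5 of the 8, leaving 3 unmatched; no matching can do better.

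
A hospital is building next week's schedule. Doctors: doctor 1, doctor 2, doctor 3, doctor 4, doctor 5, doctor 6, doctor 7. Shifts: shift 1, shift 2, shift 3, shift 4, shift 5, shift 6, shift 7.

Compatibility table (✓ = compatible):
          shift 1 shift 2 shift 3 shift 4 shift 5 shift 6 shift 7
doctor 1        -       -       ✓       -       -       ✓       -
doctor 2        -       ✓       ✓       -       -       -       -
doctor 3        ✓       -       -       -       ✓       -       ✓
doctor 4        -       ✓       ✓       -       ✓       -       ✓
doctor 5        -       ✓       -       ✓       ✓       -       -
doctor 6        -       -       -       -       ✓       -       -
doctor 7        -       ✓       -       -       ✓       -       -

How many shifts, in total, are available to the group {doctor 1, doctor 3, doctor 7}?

6

The union of neighbours of {doctor 1, doctor 3, doctor 7} is {shift 1, shift 2, shift 3, shift 5, shift 6, shift 7}, which has 6 elements.
Since |N(S)| = 6 ≥ |S| = 3, Hall's condition holds for this subset.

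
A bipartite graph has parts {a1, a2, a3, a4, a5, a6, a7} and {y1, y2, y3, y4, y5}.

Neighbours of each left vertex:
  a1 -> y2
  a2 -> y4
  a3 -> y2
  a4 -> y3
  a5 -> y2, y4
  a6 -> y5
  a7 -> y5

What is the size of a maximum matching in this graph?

4

A valid assignment of size 4: a1-y2, a2-y4, a4-y3, a6-y5.
The set {a1, a2, a3, a5, a6, a7} has only 3 neighbours ({y2, y4, y5}), so by Hall's theorem at most 4 of the 7 left vertices can be matched.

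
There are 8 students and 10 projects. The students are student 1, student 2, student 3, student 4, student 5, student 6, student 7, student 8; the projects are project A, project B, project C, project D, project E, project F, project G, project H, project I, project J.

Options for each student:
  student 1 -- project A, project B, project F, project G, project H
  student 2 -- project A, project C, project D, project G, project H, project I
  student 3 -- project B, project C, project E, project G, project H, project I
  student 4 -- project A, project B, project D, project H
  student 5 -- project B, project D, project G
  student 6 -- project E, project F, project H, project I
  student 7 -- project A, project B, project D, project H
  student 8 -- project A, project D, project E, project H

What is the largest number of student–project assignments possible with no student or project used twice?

For example, pair student 1–project F, student 2–project H, student 3–project G, student 4–project A, student 5–project B, student 6–project I, student 7–project D, student 8–project E.
All 8 students are matched, so no larger matching exists.

8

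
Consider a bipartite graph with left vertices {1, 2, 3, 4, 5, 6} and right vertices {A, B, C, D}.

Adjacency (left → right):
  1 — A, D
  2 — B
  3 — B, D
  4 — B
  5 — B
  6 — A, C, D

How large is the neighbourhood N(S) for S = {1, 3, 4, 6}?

4

The union of neighbours of {1, 3, 4, 6} is {A, B, C, D}, which has 4 elements.
Since |N(S)| = 4 ≥ |S| = 4, Hall's condition holds for this subset.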